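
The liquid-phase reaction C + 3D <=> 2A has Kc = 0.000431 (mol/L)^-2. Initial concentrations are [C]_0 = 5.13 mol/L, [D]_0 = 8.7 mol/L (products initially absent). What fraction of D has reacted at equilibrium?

Let X = conversion of D; extent ξ = 8.7X/3 mol/L.
Concentrations: [C] = 5.13 − 2.9X; [D] = 8.7 − 8.7X; [A] = 5.8X.
Kc = [A]^2 / ([C] [D]^3).
Equating to 0.000431 (mol/L)^-2: the physical root is X = 0.155.

X = 0.155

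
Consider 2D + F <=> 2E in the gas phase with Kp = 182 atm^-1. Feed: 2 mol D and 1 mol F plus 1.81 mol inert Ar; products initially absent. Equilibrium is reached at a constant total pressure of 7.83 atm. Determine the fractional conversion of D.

Basis: 2 mol D initially; let X = conversion of D. Extent ξ = X.
Mole table: n_D = 2 − 2X; n_F = 1 − X; n_E = 2X; n_I = 1.81 (inert).
n_T = Σnᵢ = 4.81 − X.
Mole fractions y_i = n_i/n_T; Kp = p_E^2 / (p_D^2 p_F) with p_i = y_i·P.
Substituting and setting equal to 182 atm^-1 gives a polynomial in X; the root in (0,1) is X = 0.872.

X = 0.872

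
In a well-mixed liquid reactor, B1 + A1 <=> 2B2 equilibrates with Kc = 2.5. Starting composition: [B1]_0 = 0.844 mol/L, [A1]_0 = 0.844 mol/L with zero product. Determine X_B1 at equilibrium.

X = 0.442

Let X = conversion of B1; extent ξ = 0.844·X mol/L.
Concentrations: [B1] = 0.844 − 0.844X; [A1] = 0.844 − 0.844X; [B2] = 1.69X.
Kc = [B2]^2 / ([B1] [A1]).
This equals 2.5 at X = 0.442 (the root in 0 < X < 1).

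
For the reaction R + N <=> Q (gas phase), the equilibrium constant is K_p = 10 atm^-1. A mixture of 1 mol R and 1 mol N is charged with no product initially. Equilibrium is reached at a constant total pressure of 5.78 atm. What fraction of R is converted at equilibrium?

X = 0.870

Take 1 mol R as basis and let X be its fractional conversion, so ξ = X.
Species balance: n_R = 1 − X; n_N = 1 − X; n_Q = X.
Total moles n_T = 2 − X.
y_i = n_i/n_T, p_i = y_i·P. K_p = p_Q / (p_R p_N).
Setting this equal to 10 atm^-1 and taking the physical root (0 < X < 1) gives X = 0.870.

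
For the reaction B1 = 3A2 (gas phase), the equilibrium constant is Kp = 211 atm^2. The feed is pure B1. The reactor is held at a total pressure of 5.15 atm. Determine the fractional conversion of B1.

Take 1 mol B1 as basis and let X be its fractional conversion, so ξ = X.
Species balance: n_B1 = 1 − X; n_A2 = 3X.
Total moles n_T = 1 + 2X.
With p_i = (n_i/n_T)P, Kp = p_A2^3 / (p_B1).
Setting this equal to 211 atm^2 and taking the physical root (0 < X < 1) gives X = 0.763.

X = 0.763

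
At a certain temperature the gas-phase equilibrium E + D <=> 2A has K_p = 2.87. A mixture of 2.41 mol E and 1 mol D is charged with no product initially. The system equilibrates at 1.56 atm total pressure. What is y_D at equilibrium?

y_D = 0.101

Let X = conversion of D (basis 1 mol D); extent of reaction ξ = X.
Mole table: n_E = 2.41 − X; n_D = 1 − X; n_A = 2X.
Total moles n_T = 3.41 (Δν = 0, constant).
y_i = n_i/n_T, p_i = y_i·P. K_p = p_A^2 / (p_E p_D).
This yields a degree-2 equation in X; solving on (0,1), X = 0.657.
Then n_D = 0.343, n_T = 3.41, so y_D = 0.101.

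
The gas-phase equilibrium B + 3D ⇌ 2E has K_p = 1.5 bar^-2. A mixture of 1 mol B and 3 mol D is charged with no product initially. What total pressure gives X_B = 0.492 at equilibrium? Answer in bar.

P = 1.81 bar

Take 1 mol B as basis and let X be its fractional conversion, so ξ = X.
Moles: n_B = 1 − X; n_D = 3 − 3X; n_E = 2X.
Summing: n_T = 4 − 2X.
K_p = p_E^2 / (p_B p_D^3) with p_i = (n_i/n_T)·P.
At X = 0.492: the mole-fraction product g(X) = Π y_i^ν_i = 4.898. Since K_p = g(X)·P^{-2}, P = (g/K_p)^(1/2) = (4.898/1.5)^(1/2) = 1.81 bar.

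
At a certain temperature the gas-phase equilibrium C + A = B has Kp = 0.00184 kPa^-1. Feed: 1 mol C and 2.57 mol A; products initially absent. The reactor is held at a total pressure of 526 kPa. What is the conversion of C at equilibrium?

X = 0.399

Take 1 mol C as basis and let X be its fractional conversion, so ξ = X.
Moles: n_C = 1 − X; n_A = 2.57 − X; n_B = X.
Summing: n_T = 3.57 − X.
Mole fractions y_i = n_i/n_T; Kp = p_B / (p_C p_A) with p_i = y_i·P.
This yields a degree-2 equation in X; solving on (0,1), X = 0.399.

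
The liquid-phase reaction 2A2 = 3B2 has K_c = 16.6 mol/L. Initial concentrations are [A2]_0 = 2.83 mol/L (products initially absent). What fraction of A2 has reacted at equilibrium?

Let X = conversion of A2; extent ξ = 2.83X/2 mol/L.
Concentrations: [A2] = 2.83 − 2.83X; [B2] = 4.25X.
K_c = [B2]^3 / ([A2]^2).
Setting equal to 16.6 and solving for X on (0,1) gives X = 0.625.

X = 0.625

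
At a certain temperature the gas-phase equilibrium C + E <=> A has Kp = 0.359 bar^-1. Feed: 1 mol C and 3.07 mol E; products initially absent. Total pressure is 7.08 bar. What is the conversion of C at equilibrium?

X = 0.643

Take 1 mol C as basis and let X be its fractional conversion, so ξ = X.
Moles: n_C = 1 − X; n_E = 3.07 − X; n_A = X.
Total moles n_T = 4.07 − X.
With p_i = (n_i/n_T)P, Kp = p_A / (p_C p_E).
Substituting and setting equal to 0.359 bar^-1 gives a polynomial in X; the root in (0,1) is X = 0.643.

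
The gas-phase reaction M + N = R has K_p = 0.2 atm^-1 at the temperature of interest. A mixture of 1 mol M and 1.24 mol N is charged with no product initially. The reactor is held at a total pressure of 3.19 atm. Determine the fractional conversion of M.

Let X = conversion of M (basis 1 mol M); extent of reaction ξ = X.
Moles: n_M = 1 − X; n_N = 1.24 − X; n_R = X.
Summing: n_T = 2.24 − X.
Mole fractions y_i = n_i/n_T; K_p = p_R / (p_M p_N) with p_i = y_i·P.
Setting this equal to 0.2 atm^-1 and taking the physical root (0 < X < 1) gives X = 0.242.

X = 0.242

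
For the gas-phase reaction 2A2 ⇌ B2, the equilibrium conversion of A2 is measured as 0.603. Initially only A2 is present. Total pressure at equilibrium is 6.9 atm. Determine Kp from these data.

Let X = conversion of A2 (basis 1 mol A2); extent of reaction ξ = 0.5X.
Mole table: n_A2 = 1 − X; n_B2 = 0.5X.
Total moles n_T = 1 − 0.5X.
At X = 0.603: n_A2 = 0.397, n_B2 = 0.301, n_T = 0.699.
p_i = (n_i/n_T)·P. Kp = p_B2 / (p_A2^2) = 0.194 atm^-1.

Kp = 0.194 atm^-1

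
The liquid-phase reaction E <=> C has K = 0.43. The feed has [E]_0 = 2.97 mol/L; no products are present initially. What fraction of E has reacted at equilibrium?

X = 0.301

Let X = conversion of E; extent ξ = 2.97·X mol/L.
Concentrations: [E] = 2.97 − 2.97X; [C] = 2.97X.
K = [C] / ([E]).
This equals 0.43 at X = 0.301 (the root in 0 < X < 1).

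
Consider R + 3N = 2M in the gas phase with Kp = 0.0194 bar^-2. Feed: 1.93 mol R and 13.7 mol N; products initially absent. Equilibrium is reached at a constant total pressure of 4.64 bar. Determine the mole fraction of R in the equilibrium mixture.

Basis: 1.93 mol R initially; let X = conversion of R. Extent ξ = 1.93X.
At extent ξ: n_R = 1.93 − 1.93X; n_N = 13.7 − 5.79X; n_M = 3.86X.
n_T = Σnᵢ = 15.6 − 3.86X.
With p_i = (n_i/n_T)P, Kp = p_M^2 / (p_R p_N^3).
Setting this equal to 0.0194 bar^-2 and taking the physical root (0 < X < 1) gives X = 0.455.
Then n_R = 1.05, n_T = 13.9, so y_R = 0.076.

y_R = 0.076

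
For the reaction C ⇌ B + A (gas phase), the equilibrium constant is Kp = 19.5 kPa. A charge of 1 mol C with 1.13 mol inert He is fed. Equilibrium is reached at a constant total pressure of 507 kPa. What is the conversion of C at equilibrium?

X = 0.261

Basis: 1 mol C initially; let X = conversion of C. Extent ξ = X.
Species balance: n_C = 1 − X; n_B = X; n_A = X; n_I = 1.13 (inert).
Summing: n_T = 2.13 + X.
With p_i = (n_i/n_T)P, Kp = p_B p_A / (p_C).
Substituting and setting equal to 19.5 kPa gives a polynomial in X; the root in (0,1) is X = 0.261.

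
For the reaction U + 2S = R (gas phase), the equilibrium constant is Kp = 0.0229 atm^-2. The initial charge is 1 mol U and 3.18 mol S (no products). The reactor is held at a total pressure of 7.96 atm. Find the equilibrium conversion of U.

X = 0.416

Let X = conversion of U (basis 1 mol U); extent of reaction ξ = X.
Mole table: n_U = 1 − X; n_S = 3.18 − 2X; n_R = X.
Total moles n_T = 4.18 − 2X.
Mole fractions y_i = n_i/n_T; Kp = p_R / (p_U p_S^2) with p_i = y_i·P.
This yields a degree-3 equation in X; solving on (0,1), X = 0.416.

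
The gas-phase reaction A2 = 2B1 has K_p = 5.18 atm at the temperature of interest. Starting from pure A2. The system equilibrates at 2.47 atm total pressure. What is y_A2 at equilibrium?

y_A2 = 0.261

Let X = conversion of A2 (basis 1 mol A2); extent of reaction ξ = X.
Species balance: n_A2 = 1 − X; n_B1 = 2X.
Total moles n_T = 1 + X.
Mole fractions y_i = n_i/n_T; K_p = p_B1^2 / (p_A2) with p_i = y_i·P.
This yields a degree-2 equation in X; solving on (0,1), X = 0.586.
Then n_A2 = 0.414, n_T = 1.59, so y_A2 = 0.261.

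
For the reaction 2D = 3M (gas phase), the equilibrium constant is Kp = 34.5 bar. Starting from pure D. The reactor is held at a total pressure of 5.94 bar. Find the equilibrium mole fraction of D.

y_D = 0.263

Let X = conversion of D (basis 1 mol D); extent of reaction ξ = 0.5X.
Mole table: n_D = 1 − X; n_M = 1.5X.
Total moles n_T = 1 + 0.5X.
y_i = n_i/n_T, p_i = y_i·P. Kp = p_M^3 / (p_D^2).
Setting this equal to 34.5 bar and taking the physical root (0 < X < 1) gives X = 0.652.
Then n_D = 0.348, n_T = 1.33, so y_D = 0.263.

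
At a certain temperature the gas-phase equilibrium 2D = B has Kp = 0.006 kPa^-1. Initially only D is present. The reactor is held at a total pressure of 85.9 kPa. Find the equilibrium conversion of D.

Basis: 1 mol D initially; let X = conversion of D. Extent ξ = 0.5X.
Species balance: n_D = 1 − X; n_B = 0.5X.
n_T = Σnᵢ = 1 − 0.5X.
y_i = n_i/n_T, p_i = y_i·P. Kp = p_B / (p_D^2).
Equating to 0.006 kPa^-1 and solving on 0 < X < 1: X = 0.428.

X = 0.428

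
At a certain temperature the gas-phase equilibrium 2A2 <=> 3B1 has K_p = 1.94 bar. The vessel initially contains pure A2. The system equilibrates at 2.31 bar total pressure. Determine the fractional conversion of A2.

Basis: 1 mol A2 initially; let X = conversion of A2. Extent ξ = 0.5X.
At extent ξ: n_A2 = 1 − X; n_B1 = 1.5X.
Total moles n_T = 1 + 0.5X.
With p_i = (n_i/n_T)P, K_p = p_B1^3 / (p_A2^2).
Equating to 1.94 bar and solving on 0 < X < 1: X = 0.451.

X = 0.451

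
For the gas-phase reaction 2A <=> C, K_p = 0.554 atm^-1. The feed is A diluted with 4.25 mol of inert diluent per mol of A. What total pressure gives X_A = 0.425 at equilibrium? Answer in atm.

P = 5.84 atm

Let X = conversion of A (basis 1 mol A); extent of reaction ξ = 0.5X.
Mole table: n_A = 1 − X; n_C = 0.5X; n_I = 4.25 (inert).
Summing: n_T = 5.25 − 0.5X.
K_p = p_C / (p_A^2) with p_i = (n_i/n_T)·P.
At X = 0.425: the mole-fraction product g(X) = Π y_i^ν_i = 3.238. Since K_p = g(X)·P^{-1}, P = (g/K_p)^(1/1) = (3.238/0.554)^(1/1) = 5.84 atm.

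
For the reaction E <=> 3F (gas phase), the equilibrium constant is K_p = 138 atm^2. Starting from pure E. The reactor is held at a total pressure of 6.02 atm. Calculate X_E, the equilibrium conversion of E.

X = 0.641

Let X = conversion of E (basis 1 mol E); extent of reaction ξ = X.
At extent ξ: n_E = 1 − X; n_F = 3X.
Total moles n_T = 1 + 2X.
With p_i = (n_i/n_T)P, K_p = p_F^3 / (p_E).
Substituting and setting equal to 138 atm^2 gives a polynomial in X; the root in (0,1) is X = 0.641.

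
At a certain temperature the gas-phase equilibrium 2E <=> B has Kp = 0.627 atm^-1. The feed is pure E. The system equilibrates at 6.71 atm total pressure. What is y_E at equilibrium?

y_E = 0.383

Let X = conversion of E (basis 1 mol E); extent of reaction ξ = 0.5X.
Mole table: n_E = 1 − X; n_B = 0.5X.
Total moles n_T = 1 − 0.5X.
y_i = n_i/n_T, p_i = y_i·P. Kp = p_B / (p_E^2).
Setting this equal to 0.627 atm^-1 and taking the physical root (0 < X < 1) gives X = 0.763.
Then n_E = 0.237, n_T = 0.618, so y_E = 0.383.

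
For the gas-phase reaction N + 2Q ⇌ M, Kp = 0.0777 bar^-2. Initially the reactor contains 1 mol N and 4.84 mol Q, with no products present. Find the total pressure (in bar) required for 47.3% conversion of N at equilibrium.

Basis: 1 mol N initially; let X = conversion of N. Extent ξ = X.
Mole table: n_N = 1 − X; n_Q = 4.84 − 2X; n_M = X.
Summing: n_T = 5.84 − 2X.
Kp = p_M / (p_N p_Q^2) with p_i = (n_i/n_T)·P.
At X = 0.473: the mole-fraction product g(X) = Π y_i^ν_i = 1.418. Since Kp = g(X)·P^{-2}, P = (g/Kp)^(1/2) = (1.418/0.0777)^(1/2) = 4.27 bar.

P = 4.27 bar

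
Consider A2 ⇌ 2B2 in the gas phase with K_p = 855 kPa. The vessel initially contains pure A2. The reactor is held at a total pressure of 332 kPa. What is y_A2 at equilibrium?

y_A2 = 0.230

Take 1 mol A2 as basis and let X be its fractional conversion, so ξ = X.
Moles: n_A2 = 1 − X; n_B2 = 2X.
Total moles n_T = 1 + X.
Mole fractions y_i = n_i/n_T; K_p = p_B2^2 / (p_A2) with p_i = y_i·P.
Equating to 855 kPa and solving on 0 < X < 1: X = 0.626.
Then n_A2 = 0.374, n_T = 1.63, so y_A2 = 0.230.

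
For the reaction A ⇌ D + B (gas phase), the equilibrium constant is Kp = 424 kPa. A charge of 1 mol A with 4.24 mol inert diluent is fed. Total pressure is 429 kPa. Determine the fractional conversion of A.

Let X = conversion of A (basis 1 mol A); extent of reaction ξ = X.
Species balance: n_A = 1 − X; n_D = X; n_B = X; n_I = 4.24 (inert).
Summing: n_T = 5.24 + X.
y_i = n_i/n_T, p_i = y_i·P. Kp = p_D p_B / (p_A).
Substituting and setting equal to 424 kPa gives a polynomial in X; the root in (0,1) is X = 0.874.

X = 0.874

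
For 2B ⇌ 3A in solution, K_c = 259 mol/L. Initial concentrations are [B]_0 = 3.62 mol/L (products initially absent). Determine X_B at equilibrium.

X = 0.834

Let X = conversion of B; extent ξ = 3.62X/2 mol/L.
Concentrations: [B] = 3.62 − 3.62X; [A] = 5.43X.
K_c = [A]^3 / ([B]^2).
Solving K_c = 259 for X ∈ (0,1): X = 0.834.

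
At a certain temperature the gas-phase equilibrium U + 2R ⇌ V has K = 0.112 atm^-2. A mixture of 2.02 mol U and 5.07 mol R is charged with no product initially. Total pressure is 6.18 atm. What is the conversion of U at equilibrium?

X = 0.584

Take 2.02 mol U as basis and let X be its fractional conversion, so ξ = 2.02X.
Moles: n_U = 2.02 − 2.02X; n_R = 5.07 − 4.04X; n_V = 2.02X.
Summing: n_T = 7.09 − 4.04X.
y_i = n_i/n_T, p_i = y_i·P. K = p_V / (p_U p_R^2).
Substituting and setting equal to 0.112 atm^-2 gives a polynomial in X; the root in (0,1) is X = 0.584.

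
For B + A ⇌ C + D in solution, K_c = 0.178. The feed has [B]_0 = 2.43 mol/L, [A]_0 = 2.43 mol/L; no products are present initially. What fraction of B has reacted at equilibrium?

X = 0.297

Let X = conversion of B; extent ξ = 2.43·X mol/L.
Concentrations: [B] = 2.43 − 2.43X; [A] = 2.43 − 2.43X; [C] = 2.43X; [D] = 2.43X.
K_c = [C] [D] / ([B] [A]).
Solving K_c = 0.178 for X ∈ (0,1): X = 0.297.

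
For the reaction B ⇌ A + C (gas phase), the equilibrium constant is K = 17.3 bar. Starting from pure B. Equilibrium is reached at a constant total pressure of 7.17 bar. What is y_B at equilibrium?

Let X = conversion of B (basis 1 mol B); extent of reaction ξ = X.
Moles: n_B = 1 − X; n_A = X; n_C = X.
n_T = Σnᵢ = 1 + X.
Mole fractions y_i = n_i/n_T; K = p_A p_C / (p_B) with p_i = y_i·P.
Substituting and setting equal to 17.3 bar gives a polynomial in X; the root in (0,1) is X = 0.841.
Then n_B = 0.159, n_T = 1.84, so y_B = 0.086.

y_B = 0.086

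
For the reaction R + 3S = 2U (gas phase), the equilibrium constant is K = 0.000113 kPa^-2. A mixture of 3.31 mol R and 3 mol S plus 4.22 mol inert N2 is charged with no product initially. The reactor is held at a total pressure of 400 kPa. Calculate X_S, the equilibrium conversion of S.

X = 0.563

Let X = conversion of S (basis 3 mol S); extent of reaction ξ = X.
Mole table: n_R = 3.31 − X; n_S = 3 − 3X; n_U = 2X; n_I = 4.22 (inert).
Summing: n_T = 10.5 − 2X.
y_i = n_i/n_T, p_i = y_i·P. K = p_U^2 / (p_R p_S^3).
Substituting and setting equal to 0.000113 kPa^-2 gives a polynomial in X; the root in (0,1) is X = 0.563.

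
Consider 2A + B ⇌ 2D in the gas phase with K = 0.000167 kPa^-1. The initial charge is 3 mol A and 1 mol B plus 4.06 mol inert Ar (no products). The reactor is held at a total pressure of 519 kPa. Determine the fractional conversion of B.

X = 0.133

Basis: 1 mol B initially; let X = conversion of B. Extent ξ = X.
Species balance: n_A = 3 − 2X; n_B = 1 − X; n_D = 2X; n_I = 4.06 (inert).
Summing: n_T = 8.06 − X.
With p_i = (n_i/n_T)P, K = p_D^2 / (p_A^2 p_B).
Substituting and setting equal to 0.000167 kPa^-1 gives a polynomial in X; the root in (0,1) is X = 0.133.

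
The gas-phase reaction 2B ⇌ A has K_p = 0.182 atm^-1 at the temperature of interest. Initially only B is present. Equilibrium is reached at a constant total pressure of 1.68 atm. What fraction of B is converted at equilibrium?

Basis: 1 mol B initially; let X = conversion of B. Extent ξ = 0.5X.
Species balance: n_B = 1 − X; n_A = 0.5X.
Summing: n_T = 1 − 0.5X.
Mole fractions y_i = n_i/n_T; K_p = p_A / (p_B^2) with p_i = y_i·P.
Equating to 0.182 atm^-1 and solving on 0 < X < 1: X = 0.329.

X = 0.329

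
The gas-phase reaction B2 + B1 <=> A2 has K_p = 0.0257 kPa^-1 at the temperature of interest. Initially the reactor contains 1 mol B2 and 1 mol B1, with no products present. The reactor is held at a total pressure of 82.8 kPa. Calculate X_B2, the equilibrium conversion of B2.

X = 0.435

Take 1 mol B2 as basis and let X be its fractional conversion, so ξ = X.
Moles: n_B2 = 1 − X; n_B1 = 1 − X; n_A2 = X.
n_T = Σnᵢ = 2 − X.
Mole fractions y_i = n_i/n_T; K_p = p_A2 / (p_B2 p_B1) with p_i = y_i·P.
This yields a degree-2 equation in X; solving on (0,1), X = 0.435.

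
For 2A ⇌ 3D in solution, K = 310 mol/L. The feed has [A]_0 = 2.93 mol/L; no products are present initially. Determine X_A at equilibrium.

Let X = conversion of A; extent ξ = 2.93X/2 mol/L.
Concentrations: [A] = 2.93 − 2.93X; [D] = 4.4X.
K = [D]^3 / ([A]^2).
Setting equal to 310 and solving for X on (0,1) gives X = 0.858.

X = 0.858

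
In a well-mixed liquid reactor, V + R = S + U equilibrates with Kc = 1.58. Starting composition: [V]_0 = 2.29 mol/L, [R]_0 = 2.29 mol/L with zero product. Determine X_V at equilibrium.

X = 0.557

Let X = conversion of V; extent ξ = 2.29·X mol/L.
Concentrations: [V] = 2.29 − 2.29X; [R] = 2.29 − 2.29X; [S] = 2.29X; [U] = 2.29X.
Kc = [S] [U] / ([V] [R]).
Solving Kc = 1.58 for X ∈ (0,1): X = 0.557.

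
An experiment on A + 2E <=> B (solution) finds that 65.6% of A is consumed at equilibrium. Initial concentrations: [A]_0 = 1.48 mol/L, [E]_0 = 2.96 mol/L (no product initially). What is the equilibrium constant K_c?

Let X = conversion of A.
Concentrations: [A] = 1.48 − 1.48X; [E] = 2.96 − 2.96X; [B] = 1.48X.
At X = 0.656: [A] = 0.509, [E] = 1.02, [B] = 0.971.
K_c = [B] / ([A] [E]^2) = 1.84 (mol/L)^-2.

K_c = 1.84 (mol/L)^-2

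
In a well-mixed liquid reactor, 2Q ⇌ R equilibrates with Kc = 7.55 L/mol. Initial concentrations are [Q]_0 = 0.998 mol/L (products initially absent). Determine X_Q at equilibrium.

X = 0.773

Let X = conversion of Q; extent ξ = 0.998X/2 mol/L.
Concentrations: [Q] = 0.998 − 0.998X; [R] = 0.499X.
Kc = [R] / ([Q]^2).
Solving Kc = 7.55 for X ∈ (0,1): X = 0.773.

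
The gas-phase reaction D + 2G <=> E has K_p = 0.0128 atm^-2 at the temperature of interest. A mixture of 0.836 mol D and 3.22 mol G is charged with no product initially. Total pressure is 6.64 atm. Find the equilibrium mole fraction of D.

y_D = 0.172

Let X = conversion of D (basis 0.836 mol D); extent of reaction ξ = 0.836X.
Moles: n_D = 0.836 − 0.836X; n_G = 3.22 − 1.67X; n_E = 0.836X.
Total moles n_T = 4.06 − 1.67X.
Mole fractions y_i = n_i/n_T; K_p = p_E / (p_D p_G^2) with p_i = y_i·P.
Substituting and setting equal to 0.0128 atm^-2 gives a polynomial in X; the root in (0,1) is X = 0.251.
Then n_D = 0.626, n_T = 3.64, so y_D = 0.172.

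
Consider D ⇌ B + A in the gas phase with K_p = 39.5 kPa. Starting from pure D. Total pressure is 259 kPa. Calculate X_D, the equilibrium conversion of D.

Let X = conversion of D (basis 1 mol D); extent of reaction ξ = X.
At extent ξ: n_D = 1 − X; n_B = X; n_A = X.
Total moles n_T = 1 + X.
With p_i = (n_i/n_T)P, K_p = p_B p_A / (p_D).
Substituting and setting equal to 39.5 kPa gives a polynomial in X; the root in (0,1) is X = 0.364.

X = 0.364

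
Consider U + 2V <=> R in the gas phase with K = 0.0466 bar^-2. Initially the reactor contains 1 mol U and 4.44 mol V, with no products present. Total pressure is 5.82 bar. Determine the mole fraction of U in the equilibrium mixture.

y_U = 0.115

Let X = conversion of U (basis 1 mol U); extent of reaction ξ = X.
Species balance: n_U = 1 − X; n_V = 4.44 − 2X; n_R = X.
n_T = Σnᵢ = 5.44 − 2X.
Mole fractions y_i = n_i/n_T; K = p_R / (p_U p_V^2) with p_i = y_i·P.
Substituting and setting equal to 0.0466 bar^-2 gives a polynomial in X; the root in (0,1) is X = 0.487.
Then n_U = 0.513, n_T = 4.47, so y_U = 0.115.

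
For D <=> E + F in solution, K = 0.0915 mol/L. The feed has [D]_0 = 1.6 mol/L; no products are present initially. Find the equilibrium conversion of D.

Let X = conversion of D; extent ξ = 1.6·X mol/L.
Concentrations: [D] = 1.6 − 1.6X; [E] = 1.6X; [F] = 1.6X.
K = [E] [F] / ([D]).
Equating to 0.0915 mol/L: the physical root is X = 0.212.

X = 0.212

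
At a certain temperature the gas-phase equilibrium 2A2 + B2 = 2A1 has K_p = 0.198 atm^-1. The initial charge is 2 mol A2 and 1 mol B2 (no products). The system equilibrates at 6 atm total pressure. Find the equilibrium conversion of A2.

Basis: 2 mol A2 initially; let X = conversion of A2. Extent ξ = X.
Moles: n_A2 = 2 − 2X; n_B2 = 1 − X; n_A1 = 2X.
n_T = Σnᵢ = 3 − X.
y_i = n_i/n_T, p_i = y_i·P. K_p = p_A1^2 / (p_A2^2 p_B2).
Equating to 0.198 atm^-1 and solving on 0 < X < 1: X = 0.351.

X = 0.351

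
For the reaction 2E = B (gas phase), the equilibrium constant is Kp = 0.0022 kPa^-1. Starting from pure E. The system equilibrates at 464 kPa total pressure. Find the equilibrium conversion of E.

Let X = conversion of E (basis 1 mol E); extent of reaction ξ = 0.5X.
Mole table: n_E = 1 − X; n_B = 0.5X.
Total moles n_T = 1 − 0.5X.
Mole fractions y_i = n_i/n_T; Kp = p_B / (p_E^2) with p_i = y_i·P.
Substituting and setting equal to 0.0022 kPa^-1 gives a polynomial in X; the root in (0,1) is X = 0.556.

X = 0.556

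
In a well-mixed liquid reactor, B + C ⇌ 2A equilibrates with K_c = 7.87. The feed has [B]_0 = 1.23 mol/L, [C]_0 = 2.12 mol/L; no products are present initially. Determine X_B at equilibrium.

X = 0.729

Let X = conversion of B; extent ξ = 1.23·X mol/L.
Concentrations: [B] = 1.23 − 1.23X; [C] = 2.12 − 1.23X; [A] = 2.46X.
K_c = [A]^2 / ([B] [C]).
Solving K_c = 7.87 for X ∈ (0,1): X = 0.729.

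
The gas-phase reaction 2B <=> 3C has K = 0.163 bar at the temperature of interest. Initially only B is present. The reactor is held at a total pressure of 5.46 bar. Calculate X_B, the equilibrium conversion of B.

Take 1 mol B as basis and let X be its fractional conversion, so ξ = 0.5X.
At extent ξ: n_B = 1 − X; n_C = 1.5X.
Summing: n_T = 1 + 0.5X.
With p_i = (n_i/n_T)P, K = p_C^3 / (p_B^2).
Equating to 0.163 bar and solving on 0 < X < 1: X = 0.186.

X = 0.186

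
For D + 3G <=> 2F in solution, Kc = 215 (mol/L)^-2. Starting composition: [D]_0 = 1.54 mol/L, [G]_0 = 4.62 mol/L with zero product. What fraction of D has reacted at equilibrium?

Let X = conversion of D; extent ξ = 1.54·X mol/L.
Concentrations: [D] = 1.54 − 1.54X; [G] = 4.62 − 4.62X; [F] = 3.08X.
Kc = [F]^2 / ([D] [G]^3).
Solving Kc = 215 for X ∈ (0,1): X = 0.878.

X = 0.878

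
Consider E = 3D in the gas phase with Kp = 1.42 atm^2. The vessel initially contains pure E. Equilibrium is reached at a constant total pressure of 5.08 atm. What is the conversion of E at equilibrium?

Let X = conversion of E (basis 1 mol E); extent of reaction ξ = X.
Mole table: n_E = 1 − X; n_D = 3X.
Total moles n_T = 1 + 2X.
Mole fractions y_i = n_i/n_T; Kp = p_D^3 / (p_E) with p_i = y_i·P.
This yields a degree-3 equation in X; solving on (0,1), X = 0.142.

X = 0.142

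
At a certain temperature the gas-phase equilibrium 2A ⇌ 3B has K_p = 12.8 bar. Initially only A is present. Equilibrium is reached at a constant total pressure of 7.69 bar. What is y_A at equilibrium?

y_A = 0.379

Let X = conversion of A (basis 1 mol A); extent of reaction ξ = 0.5X.
Species balance: n_A = 1 − X; n_B = 1.5X.
Summing: n_T = 1 + 0.5X.
Mole fractions y_i = n_i/n_T; K_p = p_B^3 / (p_A^2) with p_i = y_i·P.
Equating to 12.8 bar and solving on 0 < X < 1: X = 0.522.
Then n_A = 0.478, n_T = 1.26, so y_A = 0.379.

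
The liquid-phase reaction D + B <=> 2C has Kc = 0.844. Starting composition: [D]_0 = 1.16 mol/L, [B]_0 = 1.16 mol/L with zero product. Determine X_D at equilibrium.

X = 0.315

Let X = conversion of D; extent ξ = 1.16·X mol/L.
Concentrations: [D] = 1.16 − 1.16X; [B] = 1.16 − 1.16X; [C] = 2.32X.
Kc = [C]^2 / ([D] [B]).
Equating to 0.844: the physical root is X = 0.315.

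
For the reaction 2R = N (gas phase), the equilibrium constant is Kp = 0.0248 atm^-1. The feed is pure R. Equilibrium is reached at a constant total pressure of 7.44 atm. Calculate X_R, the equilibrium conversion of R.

Basis: 1 mol R initially; let X = conversion of R. Extent ξ = 0.5X.
At extent ξ: n_R = 1 − X; n_N = 0.5X.
n_T = Σnᵢ = 1 − 0.5X.
Mole fractions y_i = n_i/n_T; Kp = p_N / (p_R^2) with p_i = y_i·P.
Equating to 0.0248 atm^-1 and solving on 0 < X < 1: X = 0.241.

X = 0.241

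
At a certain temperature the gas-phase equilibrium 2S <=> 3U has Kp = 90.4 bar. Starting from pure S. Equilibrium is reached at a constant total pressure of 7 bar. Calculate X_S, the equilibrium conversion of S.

Take 1 mol S as basis and let X be its fractional conversion, so ξ = 0.5X.
Species balance: n_S = 1 − X; n_U = 1.5X.
Total moles n_T = 1 + 0.5X.
y_i = n_i/n_T, p_i = y_i·P. Kp = p_U^3 / (p_S^2).
This yields a degree-3 equation in X; solving on (0,1), X = 0.728.

X = 0.728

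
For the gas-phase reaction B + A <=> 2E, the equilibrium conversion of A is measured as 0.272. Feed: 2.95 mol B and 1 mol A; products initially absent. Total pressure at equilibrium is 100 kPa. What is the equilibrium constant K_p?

K_p = 0.152

Let X = conversion of A (basis 1 mol A); extent of reaction ξ = X.
At extent ξ: n_B = 2.95 − X; n_A = 1 − X; n_E = 2X.
n_T stays at 3.95 (no change in mole number).
At X = 0.272: n_B = 2.68, n_A = 0.728, n_E = 0.544, n_T = 3.95.
p_i = (n_i/n_T)·P. K_p = p_E^2 / (p_B p_A) = 0.152.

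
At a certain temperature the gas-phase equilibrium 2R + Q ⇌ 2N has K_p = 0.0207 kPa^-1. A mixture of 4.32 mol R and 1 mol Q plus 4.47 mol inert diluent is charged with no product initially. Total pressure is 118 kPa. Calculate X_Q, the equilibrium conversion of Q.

X = 0.553

Let X = conversion of Q (basis 1 mol Q); extent of reaction ξ = X.
Moles: n_R = 4.32 − 2X; n_Q = 1 − X; n_N = 2X; n_I = 4.47 (inert).
Total moles n_T = 9.79 − X.
With p_i = (n_i/n_T)P, K_p = p_N^2 / (p_R^2 p_Q).
Substituting and setting equal to 0.0207 kPa^-1 gives a polynomial in X; the root in (0,1) is X = 0.553.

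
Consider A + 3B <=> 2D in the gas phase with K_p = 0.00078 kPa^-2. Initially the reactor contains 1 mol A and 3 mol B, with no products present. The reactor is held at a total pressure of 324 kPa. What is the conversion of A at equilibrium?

Take 1 mol A as basis and let X be its fractional conversion, so ξ = X.
Mole table: n_A = 1 − X; n_B = 3 − 3X; n_D = 2X.
Summing: n_T = 4 − 2X.
Mole fractions y_i = n_i/n_T; K_p = p_D^2 / (p_A p_B^3) with p_i = y_i·P.
Substituting and setting equal to 0.00078 kPa^-2 gives a polynomial in X; the root in (0,1) is X = 0.720.

X = 0.720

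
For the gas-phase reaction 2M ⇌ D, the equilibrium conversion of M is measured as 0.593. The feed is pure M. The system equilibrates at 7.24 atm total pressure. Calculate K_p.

Basis: 1 mol M initially; let X = conversion of M. Extent ξ = 0.5X.
Moles: n_M = 1 − X; n_D = 0.5X.
n_T = Σnᵢ = 1 − 0.5X.
At X = 0.593: n_M = 0.407, n_D = 0.296, n_T = 0.704.
p_i = (n_i/n_T)·P. K_p = p_D / (p_M^2) = 0.174 atm^-1.

K_p = 0.174 atm^-1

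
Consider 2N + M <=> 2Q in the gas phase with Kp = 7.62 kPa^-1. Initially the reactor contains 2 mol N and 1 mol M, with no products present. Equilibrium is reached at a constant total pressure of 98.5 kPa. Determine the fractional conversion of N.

Basis: 2 mol N initially; let X = conversion of N. Extent ξ = X.
At extent ξ: n_N = 2 − 2X; n_M = 1 − X; n_Q = 2X.
Summing: n_T = 3 − X.
Mole fractions y_i = n_i/n_T; Kp = p_Q^2 / (p_N^2 p_M) with p_i = y_i·P.
Equating to 7.62 kPa^-1 and solving on 0 < X < 1: X = 0.871.

X = 0.871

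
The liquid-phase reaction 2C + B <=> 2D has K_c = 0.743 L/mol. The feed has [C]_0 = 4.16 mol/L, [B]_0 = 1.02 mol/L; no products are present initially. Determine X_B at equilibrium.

Let X = conversion of B; extent ξ = 1.02·X mol/L.
Concentrations: [C] = 4.16 − 2.04X; [B] = 1.02 − 1.02X; [D] = 2.04X.
K_c = [D]^2 / ([C]^2 [B]).
Solving K_c = 0.743 for X ∈ (0,1): X = 0.676.

X = 0.676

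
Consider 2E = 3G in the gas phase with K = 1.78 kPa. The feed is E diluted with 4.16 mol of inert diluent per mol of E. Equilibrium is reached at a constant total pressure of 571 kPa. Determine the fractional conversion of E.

Let X = conversion of E (basis 1 mol E); extent of reaction ξ = 0.5X.
At extent ξ: n_E = 1 − X; n_G = 1.5X; n_I = 4.16 (inert).
Summing: n_T = 5.16 + 0.5X.
y_i = n_i/n_T, p_i = y_i·P. K = p_G^3 / (p_E^2).
This yields a degree-3 equation in X; solving on (0,1), X = 0.152.

X = 0.152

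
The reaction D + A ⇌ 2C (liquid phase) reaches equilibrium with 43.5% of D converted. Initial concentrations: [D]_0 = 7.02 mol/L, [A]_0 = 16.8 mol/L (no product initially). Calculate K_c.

Let X = conversion of D.
Concentrations: [D] = 7.02 − 7.02X; [A] = 16.8 − 7.02X; [C] = 14X.
At X = 0.435: [D] = 3.97, [A] = 13.7, [C] = 6.11.
K_c = [C]^2 / ([D] [A]) = 0.684.

K_c = 0.684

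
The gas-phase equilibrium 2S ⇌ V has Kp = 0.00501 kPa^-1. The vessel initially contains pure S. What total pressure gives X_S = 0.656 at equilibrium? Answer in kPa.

P = 372 kPa

Let X = conversion of S (basis 1 mol S); extent of reaction ξ = 0.5X.
Mole table: n_S = 1 − X; n_V = 0.5X.
Total moles n_T = 1 − 0.5X.
Kp = p_V / (p_S^2) with p_i = (n_i/n_T)·P.
At X = 0.656: the mole-fraction product g(X) = Π y_i^ν_i = 1.863. Since Kp = g(X)·P^{-1}, P = (g/Kp)^(1/1) = (1.863/0.00501)^(1/1) = 372 kPa.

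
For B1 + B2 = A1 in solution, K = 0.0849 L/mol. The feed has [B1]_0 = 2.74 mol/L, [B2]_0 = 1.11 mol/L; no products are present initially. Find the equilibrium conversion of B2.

X = 0.178

Let X = conversion of B2; extent ξ = 1.11·X mol/L.
Concentrations: [B1] = 2.74 − 1.11X; [B2] = 1.11 − 1.11X; [A1] = 1.11X.
K = [A1] / ([B1] [B2]).
Setting equal to 0.0849 and solving for X on (0,1) gives X = 0.178.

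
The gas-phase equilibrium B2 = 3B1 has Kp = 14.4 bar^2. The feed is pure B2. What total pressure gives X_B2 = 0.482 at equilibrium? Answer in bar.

Basis: 1 mol B2 initially; let X = conversion of B2. Extent ξ = X.
Mole table: n_B2 = 1 − X; n_B1 = 3X.
n_T = Σnᵢ = 1 + 2X.
Kp = p_B1^3 / (p_B2) with p_i = (n_i/n_T)·P.
At X = 0.482: the mole-fraction product g(X) = Π y_i^ν_i = 1.513. Since Kp = g(X)·P^{2}, P = (Kp/g)^(1/2) = (14.4/1.513)^(1/2) = 3.08 bar.

P = 3.08 bar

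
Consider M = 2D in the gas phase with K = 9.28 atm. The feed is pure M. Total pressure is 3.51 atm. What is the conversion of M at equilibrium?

X = 0.631

Basis: 1 mol M initially; let X = conversion of M. Extent ξ = X.
Moles: n_M = 1 − X; n_D = 2X.
Summing: n_T = 1 + X.
y_i = n_i/n_T, p_i = y_i·P. K = p_D^2 / (p_M).
Setting this equal to 9.28 atm and taking the physical root (0 < X < 1) gives X = 0.631.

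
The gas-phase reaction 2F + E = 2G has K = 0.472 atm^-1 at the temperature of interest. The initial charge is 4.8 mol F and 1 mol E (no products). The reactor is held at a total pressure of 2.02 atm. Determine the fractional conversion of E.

Take 1 mol E as basis and let X be its fractional conversion, so ξ = X.
Mole table: n_F = 4.8 − 2X; n_E = 1 − X; n_G = 2X.
Total moles n_T = 5.8 − X.
With p_i = (n_i/n_T)P, K = p_G^2 / (p_F^2 p_E).
This yields a degree-3 equation in X; solving on (0,1), X = 0.538.

X = 0.538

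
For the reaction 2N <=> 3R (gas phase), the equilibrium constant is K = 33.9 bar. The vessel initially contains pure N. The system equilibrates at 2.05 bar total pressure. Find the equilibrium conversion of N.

Take 1 mol N as basis and let X be its fractional conversion, so ξ = 0.5X.
Mole table: n_N = 1 − X; n_R = 1.5X.
Summing: n_T = 1 + 0.5X.
With p_i = (n_i/n_T)P, K = p_R^3 / (p_N^2).
Equating to 33.9 bar and solving on 0 < X < 1: X = 0.750.

X = 0.750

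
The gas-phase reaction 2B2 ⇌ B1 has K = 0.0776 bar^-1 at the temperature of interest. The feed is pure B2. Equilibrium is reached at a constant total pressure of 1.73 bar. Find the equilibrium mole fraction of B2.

Basis: 1 mol B2 initially; let X = conversion of B2. Extent ξ = 0.5X.
Species balance: n_B2 = 1 − X; n_B1 = 0.5X.
Total moles n_T = 1 − 0.5X.
Mole fractions y_i = n_i/n_T; K = p_B1 / (p_B2^2) with p_i = y_i·P.
Setting this equal to 0.0776 bar^-1 and taking the physical root (0 < X < 1) gives X = 0.193.
Then n_B2 = 0.807, n_T = 0.903, so y_B2 = 0.893.

y_B2 = 0.893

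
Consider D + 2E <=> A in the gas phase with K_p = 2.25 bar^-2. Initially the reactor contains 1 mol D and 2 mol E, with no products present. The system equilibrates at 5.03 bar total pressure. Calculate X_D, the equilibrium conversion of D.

X = 0.811

Basis: 1 mol D initially; let X = conversion of D. Extent ξ = X.
Species balance: n_D = 1 − X; n_E = 2 − 2X; n_A = X.
Summing: n_T = 3 − 2X.
y_i = n_i/n_T, p_i = y_i·P. K_p = p_A / (p_D p_E^2).
Equating to 2.25 bar^-2 and solving on 0 < X < 1: X = 0.811.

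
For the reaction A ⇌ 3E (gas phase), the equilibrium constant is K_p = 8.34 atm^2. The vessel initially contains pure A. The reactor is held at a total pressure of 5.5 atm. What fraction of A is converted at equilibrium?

Basis: 1 mol A initially; let X = conversion of A. Extent ξ = X.
At extent ξ: n_A = 1 − X; n_E = 3X.
n_T = Σnᵢ = 1 + 2X.
With p_i = (n_i/n_T)P, K_p = p_E^3 / (p_A).
Equating to 8.34 atm^2 and solving on 0 < X < 1: X = 0.259.

X = 0.259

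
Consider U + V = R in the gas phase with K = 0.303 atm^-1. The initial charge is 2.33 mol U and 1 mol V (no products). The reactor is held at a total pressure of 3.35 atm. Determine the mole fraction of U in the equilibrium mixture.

Let X = conversion of V (basis 1 mol V); extent of reaction ξ = X.
Species balance: n_U = 2.33 − X; n_V = 1 − X; n_R = X.
n_T = Σnᵢ = 3.33 − X.
With p_i = (n_i/n_T)P, K = p_R / (p_U p_V).
Substituting and setting equal to 0.303 atm^-1 gives a polynomial in X; the root in (0,1) is X = 0.401.
Then n_U = 1.93, n_T = 2.93, so y_U = 0.659.

y_U = 0.659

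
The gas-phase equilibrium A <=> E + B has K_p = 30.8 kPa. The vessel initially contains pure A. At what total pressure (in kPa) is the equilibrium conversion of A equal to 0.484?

Let X = conversion of A (basis 1 mol A); extent of reaction ξ = X.
At extent ξ: n_A = 1 − X; n_E = X; n_B = X.
Summing: n_T = 1 + X.
K_p = p_E p_B / (p_A) with p_i = (n_i/n_T)·P.
At X = 0.484: the mole-fraction product g(X) = Π y_i^ν_i = 0.3059. Since K_p = g(X)·P^{1}, P = (K_p/g)^(1/1) = (30.8/0.3059)^(1/1) = 101 kPa.

P = 101 kPa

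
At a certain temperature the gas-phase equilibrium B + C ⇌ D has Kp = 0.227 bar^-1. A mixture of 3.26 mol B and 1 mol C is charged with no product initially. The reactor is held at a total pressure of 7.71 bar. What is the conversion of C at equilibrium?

Take 1 mol C as basis and let X be its fractional conversion, so ξ = X.
Species balance: n_B = 3.26 − X; n_C = 1 − X; n_D = X.
n_T = Σnᵢ = 4.26 − X.
y_i = n_i/n_T, p_i = y_i·P. Kp = p_D / (p_B p_C).
Substituting and setting equal to 0.227 bar^-1 gives a polynomial in X; the root in (0,1) is X = 0.561.

X = 0.561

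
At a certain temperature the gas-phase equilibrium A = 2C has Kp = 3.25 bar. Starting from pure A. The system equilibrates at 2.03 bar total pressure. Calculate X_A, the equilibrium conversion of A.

X = 0.535

Take 1 mol A as basis and let X be its fractional conversion, so ξ = X.
Species balance: n_A = 1 − X; n_C = 2X.
Summing: n_T = 1 + X.
With p_i = (n_i/n_T)P, Kp = p_C^2 / (p_A).
This yields a degree-2 equation in X; solving on (0,1), X = 0.535.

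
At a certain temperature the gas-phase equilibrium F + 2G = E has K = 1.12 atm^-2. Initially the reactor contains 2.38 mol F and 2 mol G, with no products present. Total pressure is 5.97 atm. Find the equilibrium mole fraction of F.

Basis: 2 mol G initially; let X = conversion of G. Extent ξ = X.
At extent ξ: n_F = 2.38 − X; n_G = 2 − 2X; n_E = X.
Summing: n_T = 4.38 − 2X.
y_i = n_i/n_T, p_i = y_i·P. K = p_E / (p_F p_G^2).
Equating to 1.12 atm^-2 and solving on 0 < X < 1: X = 0.842.
Then n_F = 1.54, n_T = 2.7, so y_F = 0.570.

y_F = 0.570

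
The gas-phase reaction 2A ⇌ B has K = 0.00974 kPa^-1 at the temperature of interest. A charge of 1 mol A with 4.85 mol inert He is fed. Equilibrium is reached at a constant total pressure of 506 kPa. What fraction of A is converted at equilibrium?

Take 1 mol A as basis and let X be its fractional conversion, so ξ = 0.5X.
At extent ξ: n_A = 1 − X; n_B = 0.5X; n_I = 4.85 (inert).
Total moles n_T = 5.85 − 0.5X.
Mole fractions y_i = n_i/n_T; K = p_B / (p_A^2) with p_i = y_i·P.
This yields a degree-2 equation in X; solving on (0,1), X = 0.478.

X = 0.478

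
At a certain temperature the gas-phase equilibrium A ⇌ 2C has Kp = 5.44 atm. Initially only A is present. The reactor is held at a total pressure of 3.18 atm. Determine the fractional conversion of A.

Take 1 mol A as basis and let X be its fractional conversion, so ξ = X.
Species balance: n_A = 1 − X; n_C = 2X.
Summing: n_T = 1 + X.
Mole fractions y_i = n_i/n_T; Kp = p_C^2 / (p_A) with p_i = y_i·P.
This yields a degree-2 equation in X; solving on (0,1), X = 0.547.

X = 0.547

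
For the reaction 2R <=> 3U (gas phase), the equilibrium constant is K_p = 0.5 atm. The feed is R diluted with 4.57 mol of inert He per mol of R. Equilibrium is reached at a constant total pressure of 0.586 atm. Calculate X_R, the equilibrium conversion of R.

X = 0.610

Take 1 mol R as basis and let X be its fractional conversion, so ξ = 0.5X.
At extent ξ: n_R = 1 − X; n_U = 1.5X; n_I = 4.57 (inert).
n_T = Σnᵢ = 5.57 + 0.5X.
With p_i = (n_i/n_T)P, K_p = p_U^3 / (p_R^2).
Substituting and setting equal to 0.5 atm gives a polynomial in X; the root in (0,1) is X = 0.610.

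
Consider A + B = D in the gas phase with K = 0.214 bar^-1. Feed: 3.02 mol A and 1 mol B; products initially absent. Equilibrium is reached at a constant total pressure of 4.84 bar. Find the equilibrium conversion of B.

Basis: 1 mol B initially; let X = conversion of B. Extent ξ = X.
Moles: n_A = 3.02 − X; n_B = 1 − X; n_D = X.
Summing: n_T = 4.02 − X.
Mole fractions y_i = n_i/n_T; K = p_D / (p_A p_B) with p_i = y_i·P.
Equating to 0.214 bar^-1 and solving on 0 < X < 1: X = 0.428.

X = 0.428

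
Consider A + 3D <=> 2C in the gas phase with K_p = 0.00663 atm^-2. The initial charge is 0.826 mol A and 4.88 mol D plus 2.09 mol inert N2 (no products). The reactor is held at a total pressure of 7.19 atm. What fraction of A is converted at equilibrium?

Take 0.826 mol A as basis and let X be its fractional conversion, so ξ = 0.826X.
Mole table: n_A = 0.826 − 0.826X; n_D = 4.88 − 2.48X; n_C = 1.65X; n_I = 2.09 (inert).
Summing: n_T = 7.8 − 1.65X.
With p_i = (n_i/n_T)P, K_p = p_C^2 / (p_A p_D^3).
Equating to 0.00663 atm^-2 and solving on 0 < X < 1: X = 0.307.

X = 0.307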